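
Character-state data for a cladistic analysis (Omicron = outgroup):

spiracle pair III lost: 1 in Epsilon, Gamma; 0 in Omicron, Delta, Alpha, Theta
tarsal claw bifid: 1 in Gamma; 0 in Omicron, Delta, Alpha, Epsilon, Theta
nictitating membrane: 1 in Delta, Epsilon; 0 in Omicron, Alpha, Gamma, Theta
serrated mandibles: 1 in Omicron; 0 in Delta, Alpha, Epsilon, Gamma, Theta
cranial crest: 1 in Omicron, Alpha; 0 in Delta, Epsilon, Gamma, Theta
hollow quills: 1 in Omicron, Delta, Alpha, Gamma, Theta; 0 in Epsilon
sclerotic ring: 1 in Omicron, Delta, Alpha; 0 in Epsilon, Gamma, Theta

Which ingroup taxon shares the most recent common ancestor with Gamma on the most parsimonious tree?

Character polarity is set by the outgroup: the derived state is whichever differs from the outgroup's state, so for serrated mandibles, cranial crest, hollow quills, sclerotic ring the derived state is '0', and for the remaining characters it is '1'.
Only Epsilon and Gamma show the derived state '1' for spiracle pair III lost, supporting them as a clade.
tarsal claw bifid (derived state '1') is unique to Gamma (autapomorphy; uninformative for grouping).
nictitating membrane groups Delta and Epsilon, which is incompatible with the clades supported by the remaining characters; treating it as convergent (homoplasy) costs fewer steps than any alternative tree.
serrated mandibles (derived state '0') is shared by all ingroup taxa — unites the whole ingroup.
cranial crest (derived state '0') is shared by Delta, Epsilon, Gamma, and Theta — a synapomorphy uniting that clade.
hollow quills (derived state '0') is unique to Epsilon (autapomorphy; uninformative for grouping).
sclerotic ring (derived state '0') is shared by Epsilon, Gamma, and Theta — a synapomorphy uniting that clade.
Most parsimonious ingroup topology: ((Delta,((Epsilon,Gamma),Theta)),Alpha).
Gamma and Epsilon form a cherry on this tree, so they are sister taxa.

Epsilon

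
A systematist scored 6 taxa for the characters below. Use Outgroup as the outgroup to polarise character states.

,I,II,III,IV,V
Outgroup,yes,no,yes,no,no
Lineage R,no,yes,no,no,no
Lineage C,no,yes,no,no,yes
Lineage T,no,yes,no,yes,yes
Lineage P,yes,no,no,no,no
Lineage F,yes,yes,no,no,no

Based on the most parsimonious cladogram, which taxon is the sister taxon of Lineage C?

Lineage T

Character polarity is set by the outgroup: the derived state is whichever differs from the outgroup's state, so for I, III the derived state is 'no', and for the remaining characters it is 'yes'.
I (derived state 'no') is shared by Lineage C, Lineage R, and Lineage T — a synapomorphy uniting that clade.
Only Lineage C, Lineage F, Lineage R, and Lineage T show the derived state 'yes' for II, supporting them as a clade.
All ingroup taxa share the derived state 'no' for III; it defines the ingroup but does not resolve relationships within it.
IV: derived state 'yes' in Lineage T only — an autapomorphy, so it tells us nothing about relationships among taxa.
V (derived state 'yes') is shared by Lineage C and Lineage T — a synapomorphy uniting that clade.
Most parsimonious ingroup topology: (((Lineage R,(Lineage C,Lineage T)),Lineage F),Lineage P).
Lineage C and Lineage T form a cherry on this tree, so they are sister taxa.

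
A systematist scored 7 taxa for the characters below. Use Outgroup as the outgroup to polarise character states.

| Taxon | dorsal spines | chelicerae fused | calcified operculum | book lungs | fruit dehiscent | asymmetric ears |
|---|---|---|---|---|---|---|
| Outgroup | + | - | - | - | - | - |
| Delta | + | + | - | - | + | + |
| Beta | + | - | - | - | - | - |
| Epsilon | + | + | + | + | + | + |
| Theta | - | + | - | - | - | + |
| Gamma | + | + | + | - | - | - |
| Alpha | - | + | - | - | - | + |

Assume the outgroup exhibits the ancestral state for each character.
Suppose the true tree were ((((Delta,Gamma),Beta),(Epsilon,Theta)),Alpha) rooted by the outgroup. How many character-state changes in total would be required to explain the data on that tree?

12

Map each character onto ((((Delta,Gamma),Beta),(Epsilon,Theta)),Alpha) (rooted by Outgroup) and count the minimum state changes it requires (Fitch parsimony):
dorsal spines: 2; chelicerae fused: 2; calcified operculum: 2; book lungs: 1; fruit dehiscent: 2; asymmetric ears: 3.
Total tree length = 12.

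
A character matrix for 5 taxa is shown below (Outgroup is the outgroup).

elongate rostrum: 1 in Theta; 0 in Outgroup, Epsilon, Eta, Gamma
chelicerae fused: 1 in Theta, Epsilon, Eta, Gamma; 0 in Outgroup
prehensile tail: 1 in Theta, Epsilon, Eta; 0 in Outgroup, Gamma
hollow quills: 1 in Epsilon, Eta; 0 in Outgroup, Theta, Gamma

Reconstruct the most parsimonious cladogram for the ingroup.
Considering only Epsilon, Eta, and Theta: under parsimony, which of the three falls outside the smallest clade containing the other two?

Theta

The outgroup has state '0' for every character, so '1' is the derived state throughout.
elongate rostrum: derived state '1' in Theta only — an autapomorphy, so it tells us nothing about relationships among taxa.
chelicerae fused (derived state '1') is shared by all ingroup taxa — unites the whole ingroup.
Only Epsilon, Eta, and Theta show the derived state '1' for prehensile tail, supporting them as a clade.
Only Epsilon and Eta show the derived state '1' for hollow quills, supporting them as a clade.
Most parsimonious ingroup topology: ((Theta,(Epsilon,Eta)),Gamma).
Epsilon and Eta share a more recent common ancestor with each other than either does with Theta, so Theta is the least closely related of the three.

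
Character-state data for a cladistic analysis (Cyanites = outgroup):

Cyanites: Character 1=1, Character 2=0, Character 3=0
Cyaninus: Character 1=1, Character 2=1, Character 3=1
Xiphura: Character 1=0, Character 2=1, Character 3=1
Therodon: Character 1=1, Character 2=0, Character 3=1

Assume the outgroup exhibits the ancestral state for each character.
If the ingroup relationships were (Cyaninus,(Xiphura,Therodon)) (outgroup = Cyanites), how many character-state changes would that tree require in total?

Map each character onto (Cyaninus,(Xiphura,Therodon)) (rooted by Cyanites) and count the minimum state changes it requires (Fitch parsimony):
Character 1: 1; Character 2: 2; Character 3: 1.
Total tree length = 4.

4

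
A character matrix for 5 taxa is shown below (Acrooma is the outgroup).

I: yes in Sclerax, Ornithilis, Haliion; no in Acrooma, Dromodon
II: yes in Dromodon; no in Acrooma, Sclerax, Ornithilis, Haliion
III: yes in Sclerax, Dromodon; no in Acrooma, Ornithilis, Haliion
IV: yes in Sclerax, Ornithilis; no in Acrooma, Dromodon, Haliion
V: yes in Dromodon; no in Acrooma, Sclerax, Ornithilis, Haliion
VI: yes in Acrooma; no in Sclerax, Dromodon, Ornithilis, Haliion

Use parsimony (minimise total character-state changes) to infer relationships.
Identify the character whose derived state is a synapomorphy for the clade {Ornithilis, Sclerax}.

IV

Character polarity is set by the outgroup: the derived state is whichever differs from the outgroup's state, so for VI the derived state is 'no', and for the remaining characters it is 'yes'.
I: derived state 'yes' in Haliion, Ornithilis, and Sclerax only — synapomorphy for {Haliion, Ornithilis, Sclerax}.
II (derived state 'yes') is unique to Dromodon (autapomorphy; uninformative for grouping).
III groups Dromodon and Sclerax, which is incompatible with the clades supported by the remaining characters; treating it as convergent (homoplasy) costs fewer steps than any alternative tree.
IV: derived state 'yes' in Ornithilis and Sclerax only — synapomorphy for {Ornithilis, Sclerax}.
V: derived state 'yes' in Dromodon only — an autapomorphy, so it tells us nothing about relationships among taxa.
All ingroup taxa share the derived state 'no' for VI; it defines the ingroup but does not resolve relationships within it.
Most parsimonious ingroup topology: (((Sclerax,Ornithilis),Haliion),Dromodon).
The clade {Ornithilis, Sclerax} is supported by IV: its derived state 'yes' occurs in exactly those taxa and in no other taxon (including the outgroup).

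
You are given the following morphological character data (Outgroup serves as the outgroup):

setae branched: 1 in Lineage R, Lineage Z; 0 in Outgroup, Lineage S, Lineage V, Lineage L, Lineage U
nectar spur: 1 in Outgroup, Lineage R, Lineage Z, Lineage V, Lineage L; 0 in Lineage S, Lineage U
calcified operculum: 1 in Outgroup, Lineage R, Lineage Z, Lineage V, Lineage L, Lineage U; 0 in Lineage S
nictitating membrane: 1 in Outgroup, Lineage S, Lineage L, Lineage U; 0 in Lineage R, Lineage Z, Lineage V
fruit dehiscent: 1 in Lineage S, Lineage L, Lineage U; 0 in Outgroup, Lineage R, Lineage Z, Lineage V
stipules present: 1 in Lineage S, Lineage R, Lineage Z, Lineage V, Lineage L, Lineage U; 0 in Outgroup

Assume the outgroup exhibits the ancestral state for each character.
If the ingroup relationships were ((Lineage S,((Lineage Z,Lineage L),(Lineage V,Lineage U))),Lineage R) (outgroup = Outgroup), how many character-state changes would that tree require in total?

12

Map each character onto ((Lineage S,((Lineage Z,Lineage L),(Lineage V,Lineage U))),Lineage R) (rooted by Outgroup) and count the minimum state changes it requires (Fitch parsimony):
setae branched: 2; nectar spur: 2; calcified operculum: 1; nictitating membrane: 3; fruit dehiscent: 3; stipules present: 1.
Total tree length = 12.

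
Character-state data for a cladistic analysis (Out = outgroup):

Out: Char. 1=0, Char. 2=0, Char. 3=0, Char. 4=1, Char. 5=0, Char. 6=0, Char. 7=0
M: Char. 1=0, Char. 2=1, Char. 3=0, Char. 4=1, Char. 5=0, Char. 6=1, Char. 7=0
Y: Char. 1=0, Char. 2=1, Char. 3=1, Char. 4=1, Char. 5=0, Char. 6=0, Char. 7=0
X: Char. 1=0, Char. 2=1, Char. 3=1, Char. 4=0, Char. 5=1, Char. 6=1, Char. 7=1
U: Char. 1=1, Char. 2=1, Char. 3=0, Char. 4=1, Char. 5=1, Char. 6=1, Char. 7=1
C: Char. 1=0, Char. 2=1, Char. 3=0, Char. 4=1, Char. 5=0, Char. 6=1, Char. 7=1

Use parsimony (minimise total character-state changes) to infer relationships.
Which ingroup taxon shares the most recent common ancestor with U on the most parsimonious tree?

X

Character polarity is set by the outgroup: the derived state is whichever differs from the outgroup's state, so for Char. 4 the derived state is '0', and for the remaining characters it is '1'.
Char. 1: derived state '1' in U only — an autapomorphy, so it tells us nothing about relationships among taxa.
Char. 2 (derived state '1') is shared by all ingroup taxa — unites the whole ingroup.
Char. 3 groups X and Y, which is incompatible with the clades supported by the remaining characters; treating it as convergent (homoplasy) costs fewer steps than any alternative tree.
Char. 4 (derived state '0') is unique to X (autapomorphy; uninformative for grouping).
Char. 5: derived state '1' in U and X only — synapomorphy for {U, X}.
Only C, M, U, and X show the derived state '1' for Char. 6, supporting them as a clade.
Only C, U, and X show the derived state '1' for Char. 7, supporting them as a clade.
Most parsimonious ingroup topology: ((M,((X,U),C)),Y).
U and X form a cherry on this tree, so they are sister taxa.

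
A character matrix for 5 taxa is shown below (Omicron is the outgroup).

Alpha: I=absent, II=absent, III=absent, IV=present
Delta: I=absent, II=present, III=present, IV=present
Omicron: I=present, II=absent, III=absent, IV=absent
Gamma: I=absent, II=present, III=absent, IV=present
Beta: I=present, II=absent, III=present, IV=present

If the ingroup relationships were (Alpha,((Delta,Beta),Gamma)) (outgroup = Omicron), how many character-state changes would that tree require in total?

6

Map each character onto (Alpha,((Delta,Beta),Gamma)) (rooted by Omicron) and count the minimum state changes it requires (Fitch parsimony):
I: 2; II: 2; III: 1; IV: 1.
Total tree length = 6.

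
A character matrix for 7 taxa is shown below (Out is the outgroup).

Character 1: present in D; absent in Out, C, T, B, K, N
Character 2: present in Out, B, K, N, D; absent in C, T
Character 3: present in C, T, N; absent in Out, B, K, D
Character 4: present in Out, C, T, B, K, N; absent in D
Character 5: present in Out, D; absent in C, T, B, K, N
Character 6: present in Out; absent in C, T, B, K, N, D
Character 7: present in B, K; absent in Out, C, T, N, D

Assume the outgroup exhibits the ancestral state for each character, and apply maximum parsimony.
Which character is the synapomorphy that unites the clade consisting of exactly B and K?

Character 7

Character polarity is set by the outgroup: the derived state is whichever differs from the outgroup's state, so for Character 2, Character 4, Character 5, Character 6 the derived state is 'absent', and for the remaining characters it is 'present'.
Character 1 (derived state 'present') is unique to D (autapomorphy; uninformative for grouping).
Character 2 (derived state 'absent') is shared by C and T — a synapomorphy uniting that clade.
Character 3 (derived state 'present') is shared by C, N, and T — a synapomorphy uniting that clade.
Character 4 (derived state 'absent') is unique to D (autapomorphy; uninformative for grouping).
Only B, C, K, N, and T show the derived state 'absent' for Character 5, supporting them as a clade.
All ingroup taxa share the derived state 'absent' for Character 6; it defines the ingroup but does not resolve relationships within it.
Only B and K show the derived state 'present' for Character 7, supporting them as a clade.
Most parsimonious ingroup topology: ((((C,T),N),(B,K)),D).
The clade {B, K} is supported by Character 7: its derived state 'present' occurs in exactly those taxa and in no other taxon (including the outgroup).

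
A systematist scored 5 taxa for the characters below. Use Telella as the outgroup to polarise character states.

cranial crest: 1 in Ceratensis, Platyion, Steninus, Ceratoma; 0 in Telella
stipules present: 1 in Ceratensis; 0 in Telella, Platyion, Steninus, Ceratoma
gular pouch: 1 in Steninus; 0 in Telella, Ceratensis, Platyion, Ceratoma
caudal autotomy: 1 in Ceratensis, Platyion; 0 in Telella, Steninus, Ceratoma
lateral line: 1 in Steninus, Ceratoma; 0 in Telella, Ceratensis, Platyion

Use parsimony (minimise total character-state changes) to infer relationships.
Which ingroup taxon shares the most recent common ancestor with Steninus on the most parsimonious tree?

The outgroup has state '0' for every character, so '1' is the derived state throughout.
cranial crest (derived state '1') is shared by all ingroup taxa — unites the whole ingroup.
stipules present: derived state '1' in Ceratensis only — an autapomorphy, so it tells us nothing about relationships among taxa.
gular pouch: derived state '1' in Steninus only — an autapomorphy, so it tells us nothing about relationships among taxa.
Only Ceratensis and Platyion show the derived state '1' for caudal autotomy, supporting them as a clade.
Only Ceratoma and Steninus show the derived state '1' for lateral line, supporting them as a clade.
Most parsimonious ingroup topology: ((Ceratensis,Platyion),(Steninus,Ceratoma)).
Steninus and Ceratoma form a cherry on this tree, so they are sister taxa.

Ceratoma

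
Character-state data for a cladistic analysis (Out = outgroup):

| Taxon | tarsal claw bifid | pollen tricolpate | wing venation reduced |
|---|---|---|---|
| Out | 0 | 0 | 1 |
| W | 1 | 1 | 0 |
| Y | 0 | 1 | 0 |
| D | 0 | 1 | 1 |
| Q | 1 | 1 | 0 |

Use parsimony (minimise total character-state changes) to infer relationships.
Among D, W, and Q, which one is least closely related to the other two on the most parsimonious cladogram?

Character polarity is set by the outgroup: the derived state is whichever differs from the outgroup's state, so for wing venation reduced the derived state is '0', and for the remaining characters it is '1'.
tarsal claw bifid: derived state '1' in Q and W only — synapomorphy for {Q, W}.
pollen tricolpate (derived state '1') is shared by all ingroup taxa — unites the whole ingroup.
Only Q, W, and Y show the derived state '0' for wing venation reduced, supporting them as a clade.
Most parsimonious ingroup topology: (((W,Q),Y),D).
Q and W share a more recent common ancestor with each other than either does with D, so D is the least closely related of the three.

D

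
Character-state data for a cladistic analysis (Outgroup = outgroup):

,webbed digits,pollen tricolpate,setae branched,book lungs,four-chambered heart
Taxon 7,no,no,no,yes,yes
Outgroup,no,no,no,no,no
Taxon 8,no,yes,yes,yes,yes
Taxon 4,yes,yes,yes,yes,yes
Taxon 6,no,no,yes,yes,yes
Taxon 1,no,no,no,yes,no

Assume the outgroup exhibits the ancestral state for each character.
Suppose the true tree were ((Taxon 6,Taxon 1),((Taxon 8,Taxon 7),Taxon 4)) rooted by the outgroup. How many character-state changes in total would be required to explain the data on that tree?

9

Map each character onto ((Taxon 6,Taxon 1),((Taxon 8,Taxon 7),Taxon 4)) (rooted by Outgroup) and count the minimum state changes it requires (Fitch parsimony):
webbed digits: 1; pollen tricolpate: 2; setae branched: 3; book lungs: 1; four-chambered heart: 2.
Total tree length = 9.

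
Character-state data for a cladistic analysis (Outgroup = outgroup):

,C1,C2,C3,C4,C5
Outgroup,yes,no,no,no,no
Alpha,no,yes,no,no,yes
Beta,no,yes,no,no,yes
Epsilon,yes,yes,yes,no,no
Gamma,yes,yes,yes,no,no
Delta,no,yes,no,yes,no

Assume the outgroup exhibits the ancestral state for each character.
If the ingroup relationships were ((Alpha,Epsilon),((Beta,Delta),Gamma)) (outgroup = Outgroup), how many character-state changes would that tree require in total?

Map each character onto ((Alpha,Epsilon),((Beta,Delta),Gamma)) (rooted by Outgroup) and count the minimum state changes it requires (Fitch parsimony):
C1: 2; C2: 1; C3: 2; C4: 1; C5: 2.
Total tree length = 8.

8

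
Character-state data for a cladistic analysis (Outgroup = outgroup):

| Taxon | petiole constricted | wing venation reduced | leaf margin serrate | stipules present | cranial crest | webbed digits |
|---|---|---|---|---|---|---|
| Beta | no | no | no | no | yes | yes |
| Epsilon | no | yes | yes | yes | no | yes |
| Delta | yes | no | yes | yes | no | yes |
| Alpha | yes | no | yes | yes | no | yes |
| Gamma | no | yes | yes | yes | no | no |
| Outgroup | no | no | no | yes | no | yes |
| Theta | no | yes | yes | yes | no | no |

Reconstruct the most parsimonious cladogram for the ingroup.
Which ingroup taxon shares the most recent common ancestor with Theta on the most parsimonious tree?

Gamma

Character polarity is set by the outgroup: the derived state is whichever differs from the outgroup's state, so for stipules present, webbed digits the derived state is 'no', and for the remaining characters it is 'yes'.
petiole constricted (derived state 'yes') is shared by Alpha and Delta — a synapomorphy uniting that clade.
wing venation reduced: derived state 'yes' in Epsilon, Gamma, and Theta only — synapomorphy for {Epsilon, Gamma, Theta}.
Only Alpha, Delta, Epsilon, Gamma, and Theta show the derived state 'yes' for leaf margin serrate, supporting them as a clade.
stipules present (derived state 'no') is unique to Beta (autapomorphy; uninformative for grouping).
cranial crest (derived state 'yes') is unique to Beta (autapomorphy; uninformative for grouping).
Only Gamma and Theta show the derived state 'no' for webbed digits, supporting them as a clade.
Most parsimonious ingroup topology: (((Alpha,Delta),((Gamma,Theta),Epsilon)),Beta).
Theta and Gamma form a cherry on this tree, so they are sister taxa.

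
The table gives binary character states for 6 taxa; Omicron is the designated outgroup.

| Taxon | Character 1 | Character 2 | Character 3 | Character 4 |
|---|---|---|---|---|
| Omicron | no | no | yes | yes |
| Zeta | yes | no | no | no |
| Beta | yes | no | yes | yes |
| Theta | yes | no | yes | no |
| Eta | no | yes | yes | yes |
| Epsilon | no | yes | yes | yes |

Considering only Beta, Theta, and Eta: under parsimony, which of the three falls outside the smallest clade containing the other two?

Character polarity is set by the outgroup: the derived state is whichever differs from the outgroup's state, so for Character 3, Character 4 the derived state is 'no', and for the remaining characters it is 'yes'.
Only Beta, Theta, and Zeta show the derived state 'yes' for Character 1, supporting them as a clade.
Only Epsilon and Eta show the derived state 'yes' for Character 2, supporting them as a clade.
Character 3 (derived state 'no') is unique to Zeta (autapomorphy; uninformative for grouping).
Character 4: derived state 'no' in Theta and Zeta only — synapomorphy for {Theta, Zeta}.
Most parsimonious ingroup topology: ((Epsilon,Eta),((Theta,Zeta),Beta)).
Beta and Theta share a more recent common ancestor with each other than either does with Eta, so Eta is the least closely related of the three.

Eta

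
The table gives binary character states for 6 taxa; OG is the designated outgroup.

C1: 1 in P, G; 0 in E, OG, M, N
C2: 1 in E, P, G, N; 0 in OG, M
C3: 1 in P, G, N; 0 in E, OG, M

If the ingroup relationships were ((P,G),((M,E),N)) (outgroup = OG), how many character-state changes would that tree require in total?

Map each character onto ((P,G),((M,E),N)) (rooted by OG) and count the minimum state changes it requires (Fitch parsimony):
C1: 1; C2: 2; C3: 2.
Total tree length = 5.

5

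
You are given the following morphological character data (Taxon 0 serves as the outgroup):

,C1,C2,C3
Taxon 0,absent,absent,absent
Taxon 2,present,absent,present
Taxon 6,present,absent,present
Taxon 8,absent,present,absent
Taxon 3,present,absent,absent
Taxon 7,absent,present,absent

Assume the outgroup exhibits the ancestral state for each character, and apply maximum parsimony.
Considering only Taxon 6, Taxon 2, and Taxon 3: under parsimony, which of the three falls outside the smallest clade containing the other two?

Taxon 3

The outgroup has state 'absent' for every character, so 'present' is the derived state throughout.
Only Taxon 2, Taxon 3, and Taxon 6 show the derived state 'present' for C1, supporting them as a clade.
Only Taxon 7 and Taxon 8 show the derived state 'present' for C2, supporting them as a clade.
C3: derived state 'present' in Taxon 2 and Taxon 6 only — synapomorphy for {Taxon 2, Taxon 6}.
Most parsimonious ingroup topology: (((Taxon 2,Taxon 6),Taxon 3),(Taxon 8,Taxon 7)).
Taxon 2 and Taxon 6 share a more recent common ancestor with each other than either does with Taxon 3, so Taxon 3 is the least closely related of the three.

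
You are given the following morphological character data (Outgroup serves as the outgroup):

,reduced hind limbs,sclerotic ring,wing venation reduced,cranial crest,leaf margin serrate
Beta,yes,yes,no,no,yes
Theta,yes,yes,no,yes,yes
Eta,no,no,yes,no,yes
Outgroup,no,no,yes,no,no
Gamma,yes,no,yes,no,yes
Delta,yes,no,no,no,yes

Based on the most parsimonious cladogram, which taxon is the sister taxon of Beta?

Character polarity is set by the outgroup: the derived state is whichever differs from the outgroup's state, so for wing venation reduced the derived state is 'no', and for the remaining characters it is 'yes'.
reduced hind limbs (derived state 'yes') is shared by Beta, Delta, Gamma, and Theta — a synapomorphy uniting that clade.
sclerotic ring (derived state 'yes') is shared by Beta and Theta — a synapomorphy uniting that clade.
wing venation reduced (derived state 'no') is shared by Beta, Delta, and Theta — a synapomorphy uniting that clade.
cranial crest (derived state 'yes') is unique to Theta (autapomorphy; uninformative for grouping).
leaf margin serrate (derived state 'yes') is shared by all ingroup taxa — unites the whole ingroup.
Most parsimonious ingroup topology: (Eta,(Gamma,((Beta,Theta),Delta))).
Beta and Theta form a cherry on this tree, so they are sister taxa.

Theta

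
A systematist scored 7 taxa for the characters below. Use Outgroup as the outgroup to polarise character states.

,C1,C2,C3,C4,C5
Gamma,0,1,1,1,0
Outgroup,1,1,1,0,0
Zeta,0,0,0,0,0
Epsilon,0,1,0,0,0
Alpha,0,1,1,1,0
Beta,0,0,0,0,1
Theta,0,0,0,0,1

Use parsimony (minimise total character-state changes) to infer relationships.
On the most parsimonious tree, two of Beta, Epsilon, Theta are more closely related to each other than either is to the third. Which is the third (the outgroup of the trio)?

Character polarity is set by the outgroup: the derived state is whichever differs from the outgroup's state, so for C1, C2, C3 the derived state is '0', and for the remaining characters it is '1'.
C1 (derived state '0') is shared by all ingroup taxa — unites the whole ingroup.
C2 (derived state '0') is shared by Beta, Theta, and Zeta — a synapomorphy uniting that clade.
Only Beta, Epsilon, Theta, and Zeta show the derived state '0' for C3, supporting them as a clade.
Only Alpha and Gamma show the derived state '1' for C4, supporting them as a clade.
C5 (derived state '1') is shared by Beta and Theta — a synapomorphy uniting that clade.
Most parsimonious ingroup topology: ((Alpha,Gamma),(((Beta,Theta),Zeta),Epsilon)).
Beta and Theta share a more recent common ancestor with each other than either does with Epsilon, so Epsilon is the least closely related of the three.

Epsilon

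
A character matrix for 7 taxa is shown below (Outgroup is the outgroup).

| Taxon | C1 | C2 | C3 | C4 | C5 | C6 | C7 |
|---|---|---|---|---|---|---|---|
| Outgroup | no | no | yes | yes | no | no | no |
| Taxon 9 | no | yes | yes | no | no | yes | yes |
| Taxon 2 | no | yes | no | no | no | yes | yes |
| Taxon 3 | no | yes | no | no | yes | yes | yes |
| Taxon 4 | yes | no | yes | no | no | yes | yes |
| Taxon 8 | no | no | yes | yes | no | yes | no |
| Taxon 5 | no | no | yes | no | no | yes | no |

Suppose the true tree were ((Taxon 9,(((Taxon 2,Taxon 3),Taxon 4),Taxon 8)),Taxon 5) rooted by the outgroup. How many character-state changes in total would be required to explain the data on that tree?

10

Map each character onto ((Taxon 9,(((Taxon 2,Taxon 3),Taxon 4),Taxon 8)),Taxon 5) (rooted by Outgroup) and count the minimum state changes it requires (Fitch parsimony):
C1: 1; C2: 2; C3: 1; C4: 2; C5: 1; C6: 1; C7: 2.
Total tree length = 10.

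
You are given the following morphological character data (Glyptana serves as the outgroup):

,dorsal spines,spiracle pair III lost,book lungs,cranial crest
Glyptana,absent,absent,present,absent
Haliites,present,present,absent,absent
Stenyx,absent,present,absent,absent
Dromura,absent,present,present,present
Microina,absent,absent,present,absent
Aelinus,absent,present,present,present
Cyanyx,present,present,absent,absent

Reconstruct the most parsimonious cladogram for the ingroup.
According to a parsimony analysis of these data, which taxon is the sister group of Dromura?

Aelinus

Character polarity is set by the outgroup: the derived state is whichever differs from the outgroup's state, so for book lungs the derived state is 'absent', and for the remaining characters it is 'present'.
dorsal spines (derived state 'present') is shared by Cyanyx and Haliites — a synapomorphy uniting that clade.
spiracle pair III lost: derived state 'present' in Aelinus, Cyanyx, Dromura, Haliites, and Stenyx only — synapomorphy for {Aelinus, Cyanyx, Dromura, Haliites, Stenyx}.
book lungs: derived state 'absent' in Cyanyx, Haliites, and Stenyx only — synapomorphy for {Cyanyx, Haliites, Stenyx}.
cranial crest (derived state 'present') is shared by Aelinus and Dromura — a synapomorphy uniting that clade.
Most parsimonious ingroup topology: ((((Haliites,Cyanyx),Stenyx),(Dromura,Aelinus)),Microina).
Dromura and Aelinus form a cherry on this tree, so they are sister taxa.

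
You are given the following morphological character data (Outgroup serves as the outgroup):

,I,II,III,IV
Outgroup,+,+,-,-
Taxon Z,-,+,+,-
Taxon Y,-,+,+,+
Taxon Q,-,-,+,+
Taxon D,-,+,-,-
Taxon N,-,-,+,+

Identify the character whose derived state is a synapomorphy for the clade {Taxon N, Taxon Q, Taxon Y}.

IV

Character polarity is set by the outgroup: the derived state is whichever differs from the outgroup's state, so for I, II the derived state is '-', and for the remaining characters it is '+'.
I (derived state '-') is shared by all ingroup taxa — unites the whole ingroup.
II: derived state '-' in Taxon N and Taxon Q only — synapomorphy for {Taxon N, Taxon Q}.
III: derived state '+' in Taxon N, Taxon Q, Taxon Y, and Taxon Z only — synapomorphy for {Taxon N, Taxon Q, Taxon Y, Taxon Z}.
Only Taxon N, Taxon Q, and Taxon Y show the derived state '+' for IV, supporting them as a clade.
Most parsimonious ingroup topology: ((Taxon Z,(Taxon Y,(Taxon Q,Taxon N))),Taxon D).
The clade {Taxon N, Taxon Q, Taxon Y} is supported by IV: its derived state '+' occurs in exactly those taxa and in no other taxon (including the outgroup).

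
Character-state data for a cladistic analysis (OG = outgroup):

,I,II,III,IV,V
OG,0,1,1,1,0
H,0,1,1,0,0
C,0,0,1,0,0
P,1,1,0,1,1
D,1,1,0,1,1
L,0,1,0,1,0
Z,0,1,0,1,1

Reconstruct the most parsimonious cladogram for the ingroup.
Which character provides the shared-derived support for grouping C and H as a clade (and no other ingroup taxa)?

IV

Character polarity is set by the outgroup: the derived state is whichever differs from the outgroup's state, so for II, III, IV the derived state is '0', and for the remaining characters it is '1'.
I: derived state '1' in D and P only — synapomorphy for {D, P}.
II: derived state '0' in C only — an autapomorphy, so it tells us nothing about relationships among taxa.
Only D, L, P, and Z show the derived state '0' for III, supporting them as a clade.
IV: derived state '0' in C and H only — synapomorphy for {C, H}.
Only D, P, and Z show the derived state '1' for V, supporting them as a clade.
Most parsimonious ingroup topology: ((H,C),(((P,D),Z),L)).
The clade {C, H} is supported by IV: its derived state '0' occurs in exactly those taxa and in no other taxon (including the outgroup).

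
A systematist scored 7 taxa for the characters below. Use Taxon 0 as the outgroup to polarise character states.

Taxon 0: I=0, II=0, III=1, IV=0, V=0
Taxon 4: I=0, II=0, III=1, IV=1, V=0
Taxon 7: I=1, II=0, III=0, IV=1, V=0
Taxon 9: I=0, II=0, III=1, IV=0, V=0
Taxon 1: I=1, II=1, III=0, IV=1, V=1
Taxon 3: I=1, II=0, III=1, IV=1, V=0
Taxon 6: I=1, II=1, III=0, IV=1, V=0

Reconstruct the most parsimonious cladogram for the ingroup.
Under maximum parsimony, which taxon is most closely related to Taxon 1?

Character polarity is set by the outgroup: the derived state is whichever differs from the outgroup's state, so for III the derived state is '0', and for the remaining characters it is '1'.
I (derived state '1') is shared by Taxon 1, Taxon 3, Taxon 6, and Taxon 7 — a synapomorphy uniting that clade.
II (derived state '1') is shared by Taxon 1 and Taxon 6 — a synapomorphy uniting that clade.
III (derived state '0') is shared by Taxon 1, Taxon 6, and Taxon 7 — a synapomorphy uniting that clade.
IV (derived state '1') is shared by Taxon 1, Taxon 3, Taxon 4, Taxon 6, and Taxon 7 — a synapomorphy uniting that clade.
V: derived state '1' in Taxon 1 only — an autapomorphy, so it tells us nothing about relationships among taxa.
Most parsimonious ingroup topology: ((Taxon 4,((Taxon 7,(Taxon 1,Taxon 6)),Taxon 3)),Taxon 9).
Taxon 1 and Taxon 6 form a cherry on this tree, so they are sister taxa.

Taxon 6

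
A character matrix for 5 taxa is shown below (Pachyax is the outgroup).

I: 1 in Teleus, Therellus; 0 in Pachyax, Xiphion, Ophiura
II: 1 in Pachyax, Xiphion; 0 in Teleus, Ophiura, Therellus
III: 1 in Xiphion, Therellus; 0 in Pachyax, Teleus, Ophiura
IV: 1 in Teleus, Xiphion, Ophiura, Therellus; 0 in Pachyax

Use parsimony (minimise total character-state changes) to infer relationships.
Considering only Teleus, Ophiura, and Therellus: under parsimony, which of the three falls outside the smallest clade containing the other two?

Character polarity is set by the outgroup: the derived state is whichever differs from the outgroup's state, so for II the derived state is '0', and for the remaining characters it is '1'.
I (derived state '1') is shared by Teleus and Therellus — a synapomorphy uniting that clade.
II (derived state '0') is shared by Ophiura, Teleus, and Therellus — a synapomorphy uniting that clade.
III (state '1') occurs in Therellus and Xiphion but conflicts with the nesting implied by the other characters — most parsimoniously interpreted as homoplasy.
All ingroup taxa share the derived state '1' for IV; it defines the ingroup but does not resolve relationships within it.
Most parsimonious ingroup topology: (((Teleus,Therellus),Ophiura),Xiphion).
Therellus and Teleus share a more recent common ancestor with each other than either does with Ophiura, so Ophiura is the least closely related of the three.

Ophiura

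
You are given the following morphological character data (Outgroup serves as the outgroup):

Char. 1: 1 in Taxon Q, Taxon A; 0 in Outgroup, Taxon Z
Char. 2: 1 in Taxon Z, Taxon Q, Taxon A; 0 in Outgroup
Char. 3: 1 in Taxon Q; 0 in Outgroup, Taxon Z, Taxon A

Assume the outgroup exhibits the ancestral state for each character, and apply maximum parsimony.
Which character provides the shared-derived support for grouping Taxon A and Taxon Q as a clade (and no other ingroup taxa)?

Char. 1

The outgroup has state '0' for every character, so '1' is the derived state throughout.
Only Taxon A and Taxon Q show the derived state '1' for Char. 1, supporting them as a clade.
Char. 2 (derived state '1') is shared by all ingroup taxa — unites the whole ingroup.
Char. 3: derived state '1' in Taxon Q only — an autapomorphy, so it tells us nothing about relationships among taxa.
Most parsimonious ingroup topology: (Taxon Z,(Taxon Q,Taxon A)).
The clade {Taxon A, Taxon Q} is supported by Char. 1: its derived state '1' occurs in exactly those taxa and in no other taxon (including the outgroup).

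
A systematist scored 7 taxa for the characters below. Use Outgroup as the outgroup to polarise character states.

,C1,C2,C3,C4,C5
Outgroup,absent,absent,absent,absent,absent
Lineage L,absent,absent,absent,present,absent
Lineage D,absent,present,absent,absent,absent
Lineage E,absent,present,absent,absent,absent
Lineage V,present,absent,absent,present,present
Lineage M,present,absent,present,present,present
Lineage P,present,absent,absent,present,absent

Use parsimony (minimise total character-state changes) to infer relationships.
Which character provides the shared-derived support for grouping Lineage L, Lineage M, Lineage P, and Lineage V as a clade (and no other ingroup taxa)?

The outgroup has state 'absent' for every character, so 'present' is the derived state throughout.
Only Lineage M, Lineage P, and Lineage V show the derived state 'present' for C1, supporting them as a clade.
Only Lineage D and Lineage E show the derived state 'present' for C2, supporting them as a clade.
C3 (derived state 'present') is unique to Lineage M (autapomorphy; uninformative for grouping).
C4: derived state 'present' in Lineage L, Lineage M, Lineage P, and Lineage V only — synapomorphy for {Lineage L, Lineage M, Lineage P, Lineage V}.
C5: derived state 'present' in Lineage M and Lineage V only — synapomorphy for {Lineage M, Lineage V}.
Most parsimonious ingroup topology: ((Lineage L,((Lineage V,Lineage M),Lineage P)),(Lineage D,Lineage E)).
The clade {Lineage L, Lineage M, Lineage P, Lineage V} is supported by C4: its derived state 'present' occurs in exactly those taxa and in no other taxon (including the outgroup).

C4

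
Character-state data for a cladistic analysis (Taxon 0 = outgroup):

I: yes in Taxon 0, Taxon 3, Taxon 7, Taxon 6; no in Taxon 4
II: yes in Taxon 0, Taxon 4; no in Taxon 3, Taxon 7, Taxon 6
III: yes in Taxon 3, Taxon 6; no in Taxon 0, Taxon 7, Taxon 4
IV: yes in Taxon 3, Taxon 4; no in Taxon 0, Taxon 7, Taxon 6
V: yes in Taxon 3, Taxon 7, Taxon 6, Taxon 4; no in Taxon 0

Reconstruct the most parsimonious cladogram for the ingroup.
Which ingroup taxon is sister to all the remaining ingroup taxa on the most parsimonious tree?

Character polarity is set by the outgroup: the derived state is whichever differs from the outgroup's state, so for I, II the derived state is 'no', and for the remaining characters it is 'yes'.
I (derived state 'no') is unique to Taxon 4 (autapomorphy; uninformative for grouping).
II (derived state 'no') is shared by Taxon 3, Taxon 6, and Taxon 7 — a synapomorphy uniting that clade.
Only Taxon 3 and Taxon 6 show the derived state 'yes' for III, supporting them as a clade.
IV (state 'yes') occurs in Taxon 3 and Taxon 4 but conflicts with the nesting implied by the other characters — most parsimoniously interpreted as homoplasy.
V (derived state 'yes') is shared by all ingroup taxa — unites the whole ingroup.
Most parsimonious ingroup topology: (((Taxon 3,Taxon 6),Taxon 7),Taxon 4).
Taxon 4 is sister to the clade containing all other ingroup taxa, so it is the earliest-diverging (most basal) ingroup lineage.

Taxon 4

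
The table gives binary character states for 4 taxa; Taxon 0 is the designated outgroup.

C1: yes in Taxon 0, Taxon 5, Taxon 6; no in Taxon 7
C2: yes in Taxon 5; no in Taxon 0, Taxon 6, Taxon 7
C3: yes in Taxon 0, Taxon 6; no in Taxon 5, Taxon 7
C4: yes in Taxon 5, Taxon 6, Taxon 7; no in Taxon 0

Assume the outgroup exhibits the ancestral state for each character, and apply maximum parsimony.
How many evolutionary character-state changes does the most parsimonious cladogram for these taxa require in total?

4

Character polarity is set by the outgroup: the derived state is whichever differs from the outgroup's state, so for C1, C3 the derived state is 'no', and for the remaining characters it is 'yes'.
C1 (derived state 'no') is unique to Taxon 7 (autapomorphy; uninformative for grouping).
C2 (derived state 'yes') is unique to Taxon 5 (autapomorphy; uninformative for grouping).
C3 (derived state 'no') is shared by Taxon 5 and Taxon 7 — a synapomorphy uniting that clade.
C4 (derived state 'yes') is shared by all ingroup taxa — unites the whole ingroup.
Most parsimonious ingroup topology: ((Taxon 5,Taxon 7),Taxon 6).
Changes per character on this tree: C1: 1; C2: 1; C3: 1; C4: 1.
Total = 4.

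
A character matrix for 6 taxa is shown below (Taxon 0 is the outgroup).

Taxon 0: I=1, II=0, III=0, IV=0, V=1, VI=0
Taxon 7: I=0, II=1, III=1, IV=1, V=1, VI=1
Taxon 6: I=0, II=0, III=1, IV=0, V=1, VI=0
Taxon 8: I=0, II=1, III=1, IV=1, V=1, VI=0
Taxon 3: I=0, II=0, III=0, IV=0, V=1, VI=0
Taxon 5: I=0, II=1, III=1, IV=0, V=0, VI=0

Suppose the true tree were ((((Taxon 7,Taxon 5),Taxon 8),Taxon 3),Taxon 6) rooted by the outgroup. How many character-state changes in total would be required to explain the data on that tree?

8

Map each character onto ((((Taxon 7,Taxon 5),Taxon 8),Taxon 3),Taxon 6) (rooted by Taxon 0) and count the minimum state changes it requires (Fitch parsimony):
I: 1; II: 1; III: 2; IV: 2; V: 1; VI: 1.
Total tree length = 8.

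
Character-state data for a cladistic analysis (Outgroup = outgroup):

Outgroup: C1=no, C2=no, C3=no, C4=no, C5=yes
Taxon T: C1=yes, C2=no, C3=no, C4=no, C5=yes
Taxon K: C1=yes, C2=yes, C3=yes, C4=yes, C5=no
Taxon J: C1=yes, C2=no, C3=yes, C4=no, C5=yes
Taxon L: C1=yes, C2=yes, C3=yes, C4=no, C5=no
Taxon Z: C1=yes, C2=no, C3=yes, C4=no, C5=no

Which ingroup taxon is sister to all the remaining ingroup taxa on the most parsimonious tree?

Taxon T

Character polarity is set by the outgroup: the derived state is whichever differs from the outgroup's state, so for C5 the derived state is 'no', and for the remaining characters it is 'yes'.
All ingroup taxa share the derived state 'yes' for C1; it defines the ingroup but does not resolve relationships within it.
Only Taxon K and Taxon L show the derived state 'yes' for C2, supporting them as a clade.
C3: derived state 'yes' in Taxon J, Taxon K, Taxon L, and Taxon Z only — synapomorphy for {Taxon J, Taxon K, Taxon L, Taxon Z}.
C4 (derived state 'yes') is unique to Taxon K (autapomorphy; uninformative for grouping).
C5 (derived state 'no') is shared by Taxon K, Taxon L, and Taxon Z — a synapomorphy uniting that clade.
Most parsimonious ingroup topology: (Taxon T,(((Taxon K,Taxon L),Taxon Z),Taxon J)).
Taxon T is sister to the clade containing all other ingroup taxa, so it is the earliest-diverging (most basal) ingroup lineage.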